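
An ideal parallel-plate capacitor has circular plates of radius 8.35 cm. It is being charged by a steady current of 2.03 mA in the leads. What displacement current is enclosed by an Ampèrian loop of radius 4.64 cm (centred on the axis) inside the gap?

Between the plates the displacement current equals the wire current: I_d = 2.03 mA = 2.03×10^-3 A.
Through an area πr² the displacement current is I_d·(πr²/πR²) = I_d (r/R)² = 6.27×10^-4 A.

6.27×10^-4 A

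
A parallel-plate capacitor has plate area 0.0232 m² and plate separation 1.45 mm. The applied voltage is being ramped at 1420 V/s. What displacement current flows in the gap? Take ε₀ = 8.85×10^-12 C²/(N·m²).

2.01×10^-7 A

The displacement current equals the charging current C dV/dt. With C = ε₀A/d = (8.85×10^-12)(0.0232)/(1.45×10^-3) = 1.416×10^-10 F, I_d = (1.416×10^-10)(1420) = 2.01×10^-7 A.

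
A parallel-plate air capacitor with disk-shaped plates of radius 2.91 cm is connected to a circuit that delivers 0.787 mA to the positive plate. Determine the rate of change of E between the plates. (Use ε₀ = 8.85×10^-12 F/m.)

3.34×10^10 V/(m·s)

By continuity, I_d in the gap equals the 0.787 mA flowing in the wire.
Then dE/dt = I_d/(ε₀A) = 3.34×10^10 V/(m·s).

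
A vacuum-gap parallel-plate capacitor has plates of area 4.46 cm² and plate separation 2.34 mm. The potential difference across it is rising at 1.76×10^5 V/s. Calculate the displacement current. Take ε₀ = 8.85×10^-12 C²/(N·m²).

2.97×10^-7 A

The field between the plates is E = V/d, so dE/dt = (1.76×10^5)/(2.34×10^-3 m) = 7.521×10^7 V/(m·s).
I_d = ε₀ A (dE/dt) = (8.85×10^-12)(4.46×10^-4)(7.521×10^7) = 2.97×10^-7 A.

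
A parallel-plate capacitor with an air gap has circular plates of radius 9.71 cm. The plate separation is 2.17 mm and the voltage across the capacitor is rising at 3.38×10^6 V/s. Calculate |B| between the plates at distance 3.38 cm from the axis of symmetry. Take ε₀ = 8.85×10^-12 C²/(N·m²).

dE/dt = (dV/dt)/d = 1.558×10^9 V/(m·s); I_d = ε₀(πR²)(dE/dt) = (8.85×10^-12)(0.02962)(1.558×10^9) = 4.084×10^-4 A.
An Ampèrian loop of radius r encloses a fraction (r/R)² of I_d. Then B·2πr = μ₀ I_d (r/R)², giving B = μ₀ I_d r/(2πR²) = 2.93×10^-10 T.

2.93×10^-10 T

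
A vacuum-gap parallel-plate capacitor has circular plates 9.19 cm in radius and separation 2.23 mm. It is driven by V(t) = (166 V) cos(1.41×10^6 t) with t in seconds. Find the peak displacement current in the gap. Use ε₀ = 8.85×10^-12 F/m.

0.0246 A

The displacement current equals the conduction current C dV/dt, which peaks at C V₀ ω.
With C = ε₀A/d = (8.85×10^-12)(0.02653)/(2.23×10^-3) = 1.053×10^-10 F and ω = 1.41×10^6 rad/s, I_d,max = (1.053×10^-10)(166)(1.41×10^6) = 0.0246 A.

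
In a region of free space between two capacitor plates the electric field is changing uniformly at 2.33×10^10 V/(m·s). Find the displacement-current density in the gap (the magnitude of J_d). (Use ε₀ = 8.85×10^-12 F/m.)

The displacement-current density is ε₀ ∂E/∂t = (8.85×10^-12)(2.33×10^10) = 0.206 A/m².

0.206 A/m²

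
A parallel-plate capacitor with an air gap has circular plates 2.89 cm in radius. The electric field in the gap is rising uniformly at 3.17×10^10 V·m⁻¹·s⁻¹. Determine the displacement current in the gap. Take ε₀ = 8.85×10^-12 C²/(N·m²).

I_d = ε₀ A (dE/dt) = (8.85×10^-12)(2.624×10^-3 m²)(3.17×10^10) = 7.36×10^-4 A.

7.36×10^-4 A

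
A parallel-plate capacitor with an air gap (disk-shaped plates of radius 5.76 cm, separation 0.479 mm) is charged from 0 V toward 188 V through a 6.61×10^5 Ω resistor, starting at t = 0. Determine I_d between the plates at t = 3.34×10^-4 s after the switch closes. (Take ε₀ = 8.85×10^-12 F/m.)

2.06×10^-5 A

C = ε₀A/d = (8.85×10^-12)(0.01042)/(4.79×10^-4) = 1.925×10^-10 F, so τ = RC = 1.272×10^-4 s.
The conduction current is I(t) = (V₀/R) e^(−t/τ), and the displacement current between the plates equals it.
t/τ = 2.626; I_d = (188/6.61×10^5) · e^(−2.626) = (2.844×10^-4)(0.07237) = 2.06×10^-5 A.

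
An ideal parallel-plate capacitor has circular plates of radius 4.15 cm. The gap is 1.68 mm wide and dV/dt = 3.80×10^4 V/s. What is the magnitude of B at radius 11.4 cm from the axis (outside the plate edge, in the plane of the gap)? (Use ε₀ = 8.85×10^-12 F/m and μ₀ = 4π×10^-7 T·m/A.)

1.90×10^-12 T

I_d = C dV/dt with C = ε₀πR²/d = 2.850×10^-11 F, so I_d = (2.850×10^-11)(3.80×10^4) = 1.083×10^-6 A.
For r ≥ R the full I_d is enclosed: B = μ₀ I_d/(2πr) = (4π×10^-7)(1.083×10^-6)/(2π·0.114) = 1.90×10^-12 T.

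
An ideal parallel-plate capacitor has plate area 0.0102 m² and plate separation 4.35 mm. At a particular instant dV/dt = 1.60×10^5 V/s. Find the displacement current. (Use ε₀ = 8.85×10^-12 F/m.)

3.32×10^-6 A

The displacement current equals the charging current C dV/dt. With C = ε₀A/d = (8.85×10^-12)(0.0102)/(4.35×10^-3) = 2.075×10^-11 F, I_d = (2.075×10^-11)(1.60×10^5) = 3.32×10^-6 A.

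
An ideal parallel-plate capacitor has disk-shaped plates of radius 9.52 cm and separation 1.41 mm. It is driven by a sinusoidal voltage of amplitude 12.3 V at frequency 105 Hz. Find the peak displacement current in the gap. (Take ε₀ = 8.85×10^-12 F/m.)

1.45×10^-6 A

The displacement current equals the conduction current C dV/dt, which peaks at C V₀ ω.
With C = ε₀A/d = (8.85×10^-12)(0.02847)/(1.41×10^-3) = 1.787×10^-10 F and ω = 2πf = 659.7 rad/s, I_d,max = (1.787×10^-10)(12.3)(659.7) = 1.45×10^-6 A.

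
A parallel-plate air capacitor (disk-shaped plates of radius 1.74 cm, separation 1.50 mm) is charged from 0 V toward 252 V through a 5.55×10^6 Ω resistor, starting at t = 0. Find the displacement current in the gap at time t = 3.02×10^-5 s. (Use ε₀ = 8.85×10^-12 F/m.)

1.72×10^-5 A

C = ε₀A/d = (8.85×10^-12)(9.511×10^-4)/(1.50×10^-3) = 5.611×10^-12 F, so τ = RC = 3.114×10^-5 s.
The conduction current is I(t) = (V₀/R) e^(−t/τ), and the displacement current between the plates equals it.
t/τ = 0.9698; I_d = (252/5.55×10^6) · e^(−0.9698) = (4.541×10^-5)(0.3792) = 1.72×10^-5 A.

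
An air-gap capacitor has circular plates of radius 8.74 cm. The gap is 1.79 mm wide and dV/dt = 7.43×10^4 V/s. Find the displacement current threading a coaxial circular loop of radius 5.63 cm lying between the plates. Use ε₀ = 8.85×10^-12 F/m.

3.66×10^-6 A

With E = V/d, dE/dt = 4.151×10^7 V/(m·s) and πR² = 0.02400 m², giving I_d = ε₀ πR² dE/dt = 8.817×10^-6 A.
Through an area πr² the displacement current is I_d·(πr²/πR²) = I_d (r/R)² = 3.66×10^-6 A.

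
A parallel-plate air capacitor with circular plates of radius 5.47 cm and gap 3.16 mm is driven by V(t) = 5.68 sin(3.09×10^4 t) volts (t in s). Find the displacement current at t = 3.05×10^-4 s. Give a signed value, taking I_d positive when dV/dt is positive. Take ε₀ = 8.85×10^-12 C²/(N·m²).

-4.62×10^-6 A

C = ε₀A/d = (8.85×10^-12)(9.400×10^-3)/(3.16×10^-3) = 2.633×10^-11 F. dV/dt = V₀ω·cos(ωt); at ωt = 9.4245 rad this factor is -1.000.
I_d = C dV/dt = (2.633×10^-11)(5.68)(3.09×10^4)(-1.000) = -4.62×10^-6 A.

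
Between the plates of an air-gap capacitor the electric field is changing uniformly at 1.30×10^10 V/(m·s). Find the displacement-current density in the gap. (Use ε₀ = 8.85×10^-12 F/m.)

0.115 A/m²

J_d = ε₀ dE/dt = (8.85×10^-12)(1.30×10^10) = 0.115 A/m².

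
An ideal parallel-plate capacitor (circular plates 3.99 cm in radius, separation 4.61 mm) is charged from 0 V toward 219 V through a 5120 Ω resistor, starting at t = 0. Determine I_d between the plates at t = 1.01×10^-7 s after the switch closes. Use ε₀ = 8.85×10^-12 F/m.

5.48×10^-3 A

With C = ε₀A/d = (8.85×10^-12)(5.001×10^-3)/(4.61×10^-3) = 9.601×10^-12 F, the time constant is τ = RC = 4.916×10^-8 s, so t/τ = 2.055 and e^(−t/τ) = 0.1281.
I_d = I_cond = (V₀/R) e^(−t/τ) = (0.04277)(0.1281) = 5.48×10^-3 A.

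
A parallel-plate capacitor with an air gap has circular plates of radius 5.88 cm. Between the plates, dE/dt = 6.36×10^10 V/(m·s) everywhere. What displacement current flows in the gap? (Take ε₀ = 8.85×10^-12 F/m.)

6.11×10^-3 A

The displacement current is ε₀ times dΦ_E/dt = ε₀ A dE/dt = (8.85×10^-12)(0.01086)(6.36×10^10) = 6.11×10^-3 A.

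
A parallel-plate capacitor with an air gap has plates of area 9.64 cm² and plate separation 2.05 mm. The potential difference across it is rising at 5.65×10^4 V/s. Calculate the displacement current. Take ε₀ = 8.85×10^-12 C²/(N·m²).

The field between the plates is E = V/d, so dE/dt = (5.65×10^4)/(2.05×10^-3 m) = 2.756×10^7 V/(m·s).
I_d = ε₀ A (dE/dt) = (8.85×10^-12)(9.64×10^-4)(2.756×10^7) = 2.35×10^-7 A.

2.35×10^-7 A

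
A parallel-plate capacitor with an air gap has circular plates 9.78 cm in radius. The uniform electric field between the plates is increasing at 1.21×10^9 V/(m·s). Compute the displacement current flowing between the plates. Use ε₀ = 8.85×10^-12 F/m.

I_d = ε₀ A (dE/dt) = (8.85×10^-12)(0.03005 m²)(1.21×10^9) = 3.22×10^-4 A.

3.22×10^-4 A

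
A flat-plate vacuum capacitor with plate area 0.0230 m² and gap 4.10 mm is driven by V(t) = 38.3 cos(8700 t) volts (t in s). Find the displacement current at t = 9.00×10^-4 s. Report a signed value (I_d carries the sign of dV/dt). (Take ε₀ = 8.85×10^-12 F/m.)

-1.65×10^-5 A

C = ε₀A/d = (8.85×10^-12)(0.0230)/(4.10×10^-3) = 4.965×10^-11 F. dV/dt = V₀ω·−sin(ωt); at ωt = 7.83 rad this factor is -0.9997.
I_d = C dV/dt = (4.965×10^-11)(38.3)(8700)(-0.9997) = -1.65×10^-5 A.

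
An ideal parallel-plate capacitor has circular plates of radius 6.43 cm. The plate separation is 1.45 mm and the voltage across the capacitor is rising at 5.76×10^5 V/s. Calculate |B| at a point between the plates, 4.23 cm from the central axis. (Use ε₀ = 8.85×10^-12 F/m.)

9.34×10^-11 T

With E = V/d, dE/dt = 3.972×10^8 V/(m·s) and πR² = 0.01299 m², giving I_d = ε₀ πR² dE/dt = 4.566×10^-5 A.
For r < R the Ampère–Maxwell law gives B(2πr) = μ₀ I_d (r²/R²), so B = μ₀ I_d r/(2πR²) = (4π×10^-7)(4.566×10^-5)(0.0423)/(2π·0.0643²) = 9.34×10^-11 T.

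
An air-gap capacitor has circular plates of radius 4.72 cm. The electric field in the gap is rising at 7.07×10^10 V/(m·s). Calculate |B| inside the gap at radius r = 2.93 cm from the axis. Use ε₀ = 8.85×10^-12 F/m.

Through the whole plate area (πR² = 6.999×10^-3 m²), I_d = ε₀ πR² dE/dt = 4.379×10^-3 A.
For r < R the Ampère–Maxwell law gives B(2πr) = μ₀ I_d (r²/R²), so B = μ₀ I_d r/(2πR²) = (4π×10^-7)(4.379×10^-3)(0.0293)/(2π·0.0472²) = 1.15×10^-8 T.

1.15×10^-8 T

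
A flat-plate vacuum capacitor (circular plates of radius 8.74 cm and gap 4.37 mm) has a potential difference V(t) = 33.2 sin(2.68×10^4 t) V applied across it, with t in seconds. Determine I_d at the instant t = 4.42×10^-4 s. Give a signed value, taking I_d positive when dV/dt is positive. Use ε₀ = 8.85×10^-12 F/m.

3.25×10^-5 A

dV/dt = (33.2)(2.68×10^4)·cos(11.8456) = 6.685×10^5 V/s.
I_d = C dV/dt with C = ε₀A/d = (8.85×10^-12)(0.02400)/(4.37×10^-3) = 4.860×10^-11 F, so I_d = (4.860×10^-11)(6.685×10^5) = 3.25×10^-5 A.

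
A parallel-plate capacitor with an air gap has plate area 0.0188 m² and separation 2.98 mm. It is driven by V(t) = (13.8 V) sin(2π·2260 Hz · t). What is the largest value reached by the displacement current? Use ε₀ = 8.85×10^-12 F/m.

1.09×10^-5 A

(dE/dt)_max = V₀ω/d = 6.576×10^7 V/(m·s); ω = 2πf = 1.420×10^4 rad/s.
I_d,max = ε₀ A (dE/dt)_max = (8.85×10^-12)(0.0188)(6.576×10^7) = 1.09×10^-5 A.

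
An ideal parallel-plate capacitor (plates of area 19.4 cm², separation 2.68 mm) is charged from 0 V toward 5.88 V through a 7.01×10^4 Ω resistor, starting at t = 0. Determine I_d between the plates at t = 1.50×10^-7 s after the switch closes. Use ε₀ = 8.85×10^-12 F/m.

6.01×10^-5 A

C = ε₀A/d = (8.85×10^-12)(1.94×10^-3)/(2.68×10^-3) = 6.406×10^-12 F, so τ = RC = 4.491×10^-7 s.
The conduction current is I(t) = (V₀/R) e^(−t/τ), and the displacement current between the plates equals it.
t/τ = 0.3340; I_d = (5.88/7.01×10^4) · e^(−0.3340) = (8.388×10^-5)(0.7161) = 6.01×10^-5 A.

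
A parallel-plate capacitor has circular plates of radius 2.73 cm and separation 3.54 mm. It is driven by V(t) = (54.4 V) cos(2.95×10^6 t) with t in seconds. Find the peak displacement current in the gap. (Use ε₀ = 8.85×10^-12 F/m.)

(dE/dt)_max = V₀ω/d = 4.533×10^10 V/(m·s); ω = 2.95×10^6 rad/s.
I_d,max = ε₀ A (dE/dt)_max = (8.85×10^-12)(2.341×10^-3)(4.533×10^10) = 9.39×10^-4 A.

9.39×10^-4 A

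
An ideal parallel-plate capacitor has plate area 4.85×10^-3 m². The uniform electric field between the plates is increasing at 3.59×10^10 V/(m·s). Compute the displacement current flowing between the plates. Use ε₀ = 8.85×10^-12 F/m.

The displacement current is ε₀ times dΦ_E/dt = ε₀ A dE/dt = (8.85×10^-12)(4.85×10^-3)(3.59×10^10) = 1.54×10^-3 A.

1.54×10^-3 A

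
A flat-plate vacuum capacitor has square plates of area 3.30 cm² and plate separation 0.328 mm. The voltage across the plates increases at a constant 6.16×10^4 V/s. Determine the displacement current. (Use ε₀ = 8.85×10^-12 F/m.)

C = ε₀A/d = (8.85×10^-12)(3.30×10^-4)/(3.28×10^-4) = 8.904×10^-12 F.
I_d = C dV/dt = (8.904×10^-12)(6.16×10^4) = 5.48×10^-7 A.

5.48×10^-7 A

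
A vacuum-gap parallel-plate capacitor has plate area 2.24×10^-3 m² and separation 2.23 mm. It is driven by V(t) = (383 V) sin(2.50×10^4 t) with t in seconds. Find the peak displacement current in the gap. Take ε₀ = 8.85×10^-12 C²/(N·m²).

C = ε₀A/d = (8.85×10^-12)(2.24×10^-3)/(2.23×10^-3) = 8.890×10^-12 F; ω = 2.50×10^4 rad/s.
I_d = C dV/dt, so |I_d|_max = C V₀ ω = (8.890×10^-12)(383)(2.50×10^4) = 8.51×10^-5 A.

8.51×10^-5 A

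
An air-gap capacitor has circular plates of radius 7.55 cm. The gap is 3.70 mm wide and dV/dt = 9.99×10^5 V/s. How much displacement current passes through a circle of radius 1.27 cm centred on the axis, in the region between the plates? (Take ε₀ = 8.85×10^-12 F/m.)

1.21×10^-6 A

With E = V/d, dE/dt = 2.700×10^8 V/(m·s) and πR² = 0.01791 m², giving I_d = ε₀ πR² dE/dt = 4.280×10^-5 A.
Since J_d is uniform, the enclosed fraction is (r/R)² = 0.02830, giving I_d,enc = 1.21×10^-6 A.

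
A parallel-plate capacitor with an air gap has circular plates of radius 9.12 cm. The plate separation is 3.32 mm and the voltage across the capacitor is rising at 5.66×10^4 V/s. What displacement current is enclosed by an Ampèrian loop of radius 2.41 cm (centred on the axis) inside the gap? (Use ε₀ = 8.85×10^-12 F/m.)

2.75×10^-7 A

I_d = C dV/dt with C = ε₀πR²/d = 6.965×10^-11 F, so I_d = (6.965×10^-11)(5.66×10^4) = 3.942×10^-6 A.
Since J_d is uniform, the enclosed fraction is (r/R)² = 0.06983, giving I_d,enc = 2.75×10^-7 A.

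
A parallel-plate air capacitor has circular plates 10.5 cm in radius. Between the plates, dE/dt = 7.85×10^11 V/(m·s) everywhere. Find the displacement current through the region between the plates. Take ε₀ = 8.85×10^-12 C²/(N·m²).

0.241 A

I_d = ε₀ A (dE/dt) = (8.85×10^-12)(0.03464 m²)(7.85×10^11) = 0.241 A.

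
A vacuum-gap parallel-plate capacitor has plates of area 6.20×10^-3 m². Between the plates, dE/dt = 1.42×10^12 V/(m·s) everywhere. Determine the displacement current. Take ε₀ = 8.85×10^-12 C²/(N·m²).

I_d = ε₀ A (dE/dt) = (8.85×10^-12)(6.20×10^-3 m²)(1.42×10^12) = 0.0779 A.

0.0779 A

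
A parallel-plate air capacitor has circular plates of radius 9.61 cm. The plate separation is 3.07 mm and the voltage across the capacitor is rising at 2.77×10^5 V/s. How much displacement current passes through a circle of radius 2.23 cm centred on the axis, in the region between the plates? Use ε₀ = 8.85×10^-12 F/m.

With E = V/d, dE/dt = 9.023×10^7 V/(m·s) and πR² = 0.02901 m², giving I_d = ε₀ πR² dE/dt = 2.317×10^-5 A.
Through an area πr² the displacement current is I_d·(πr²/πR²) = I_d (r/R)² = 1.25×10^-6 A.

1.25×10^-6 A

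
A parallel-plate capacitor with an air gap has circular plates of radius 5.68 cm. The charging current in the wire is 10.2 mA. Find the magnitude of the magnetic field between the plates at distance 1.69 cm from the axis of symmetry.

No conduction current crosses the gap, so I_d there equals the 0.0102 A in the leads.
∮B·dl = μ₀ I_d,enc with I_d,enc = I_d r²/R² = 9.030×10^-4 A; so B = μ₀ I_d,enc/(2πr) = 1.07×10^-8 T.

1.07×10^-8 T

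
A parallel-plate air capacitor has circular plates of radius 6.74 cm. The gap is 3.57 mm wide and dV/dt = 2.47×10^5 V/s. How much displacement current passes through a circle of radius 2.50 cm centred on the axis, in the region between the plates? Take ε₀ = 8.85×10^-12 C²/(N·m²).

dE/dt = (dV/dt)/d = 6.919×10^7 V/(m·s); I_d = ε₀(πR²)(dE/dt) = (8.85×10^-12)(0.01427)(6.919×10^7) = 8.738×10^-6 A.
The field is uniform, so I_d,enc = I_d (r/R)² = (8.738×10^-6)(2.50/6.74)² = 1.20×10^-6 A.

1.20×10^-6 A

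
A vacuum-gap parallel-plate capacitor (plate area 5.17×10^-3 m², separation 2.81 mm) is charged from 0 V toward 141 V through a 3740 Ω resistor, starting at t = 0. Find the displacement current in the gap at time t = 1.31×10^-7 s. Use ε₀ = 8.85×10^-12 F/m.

C = ε₀A/d = (8.85×10^-12)(5.17×10^-3)/(2.81×10^-3) = 1.628×10^-11 F and τ = RC = 6.089×10^-8 s. I_d in the gap equals the RC charging current.
I_d(t) = (V₀/R) e^(−t/τ) = 0.03770 · e^(−2.151) = 4.39×10^-3 A.

4.39×10^-3 A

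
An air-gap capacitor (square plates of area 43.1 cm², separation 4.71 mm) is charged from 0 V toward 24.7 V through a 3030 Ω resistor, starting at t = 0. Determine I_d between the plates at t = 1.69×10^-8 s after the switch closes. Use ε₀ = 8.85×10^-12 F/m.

With C = ε₀A/d = (8.85×10^-12)(4.31×10^-3)/(4.71×10^-3) = 8.098×10^-12 F, the time constant is τ = RC = 2.454×10^-8 s, so t/τ = 0.6887 and e^(−t/τ) = 0.5022.
I_d = I_cond = (V₀/R) e^(−t/τ) = (8.152×10^-3)(0.5022) = 4.09×10^-3 A.

4.09×10^-3 A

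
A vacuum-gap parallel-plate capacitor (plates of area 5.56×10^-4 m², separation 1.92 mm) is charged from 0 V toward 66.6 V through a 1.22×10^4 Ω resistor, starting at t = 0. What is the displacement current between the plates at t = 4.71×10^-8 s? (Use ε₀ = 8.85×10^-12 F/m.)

C = ε₀A/d = (8.85×10^-12)(5.56×10^-4)/(1.92×10^-3) = 2.563×10^-12 F, so τ = RC = 3.127×10^-8 s.
The conduction current is I(t) = (V₀/R) e^(−t/τ), and the displacement current between the plates equals it.
t/τ = 1.506; I_d = (66.6/1.22×10^4) · e^(−1.506) = (5.459×10^-3)(0.2218) = 1.21×10^-3 A.

1.21×10^-3 A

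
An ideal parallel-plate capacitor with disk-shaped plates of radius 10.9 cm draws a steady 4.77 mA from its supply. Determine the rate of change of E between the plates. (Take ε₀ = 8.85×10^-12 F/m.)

The displacement current between the plates equals the conduction current, I_d = 4.77 mA.
Since I_d = ε₀ A dE/dt, dE/dt = I_d/(ε₀A) = (4.77×10^-3)/((8.85×10^-12)(0.03733)) = 1.44×10^10 V/(m·s).

1.44×10^10 V/(m·s)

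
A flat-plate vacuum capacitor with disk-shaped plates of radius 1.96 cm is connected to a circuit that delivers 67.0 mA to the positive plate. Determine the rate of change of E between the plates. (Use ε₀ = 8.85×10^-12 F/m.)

6.27×10^12 V/(m·s)

Charge continuity gives I_d = I = 0.0670 A between the plates.
Inverting I_d = ε₀ A dE/dt gives dE/dt = 0.0670 / (8.85×10^-12 · 1.207×10^-3) = 6.27×10^12 V/(m·s).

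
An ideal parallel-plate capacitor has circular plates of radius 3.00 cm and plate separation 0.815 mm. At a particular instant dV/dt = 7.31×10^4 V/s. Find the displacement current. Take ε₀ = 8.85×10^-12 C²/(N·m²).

C = ε₀A/d = (8.85×10^-12)(2.827×10^-3)/(8.15×10^-4) = 3.070×10^-11 F.
I_d = C dV/dt = (3.070×10^-11)(7.31×10^4) = 2.24×10^-6 A.

2.24×10^-6 A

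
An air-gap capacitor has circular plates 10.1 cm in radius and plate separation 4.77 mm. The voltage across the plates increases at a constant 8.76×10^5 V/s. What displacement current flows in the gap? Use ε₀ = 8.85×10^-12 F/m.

The displacement current equals the charging current C dV/dt. With C = ε₀A/d = (8.85×10^-12)(0.03205)/(4.77×10^-3) = 5.946×10^-11 F, I_d = (5.946×10^-11)(8.76×10^5) = 5.21×10^-5 A.

5.21×10^-5 A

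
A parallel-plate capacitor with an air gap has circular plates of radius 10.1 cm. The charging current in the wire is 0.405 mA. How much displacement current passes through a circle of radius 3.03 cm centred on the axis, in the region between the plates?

3.64×10^-5 A

No conduction current crosses the gap, so I_d there equals the 4.05×10^-4 A in the leads.
Through an area πr² the displacement current is I_d·(πr²/πR²) = I_d (r/R)² = 3.64×10^-5 A.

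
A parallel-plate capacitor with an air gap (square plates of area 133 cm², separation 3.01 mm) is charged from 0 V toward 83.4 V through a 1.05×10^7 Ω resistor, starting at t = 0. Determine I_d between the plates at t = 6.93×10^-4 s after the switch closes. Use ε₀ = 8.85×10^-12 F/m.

With C = ε₀A/d = (8.85×10^-12)(0.0133)/(3.01×10^-3) = 3.910×10^-11 F, the time constant is τ = RC = 4.105×10^-4 s, so t/τ = 1.688 and e^(−t/τ) = 0.1849.
I_d = I_cond = (V₀/R) e^(−t/τ) = (7.943×10^-6)(0.1849) = 1.47×10^-6 A.

1.47×10^-6 A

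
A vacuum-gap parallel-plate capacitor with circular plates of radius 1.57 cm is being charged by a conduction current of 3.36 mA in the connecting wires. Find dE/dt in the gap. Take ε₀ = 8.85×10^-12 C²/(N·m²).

4.90×10^11 V/(m·s)

Charge continuity gives I_d = I = 3.36×10^-3 A between the plates.
Since I_d = ε₀ A dE/dt, dE/dt = I_d/(ε₀A) = (3.36×10^-3)/((8.85×10^-12)(7.744×10^-4)) = 4.90×10^11 V/(m·s).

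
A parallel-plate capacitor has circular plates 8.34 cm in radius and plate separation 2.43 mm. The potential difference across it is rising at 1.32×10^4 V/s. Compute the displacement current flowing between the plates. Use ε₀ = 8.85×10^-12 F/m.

E = V/d so dE/dt = (dV/dt)/d = 5.432×10^6 V/(m·s), and I_d = ε₀ A dE/dt = (8.85×10^-12)(0.02185)(5.432×10^6) = 1.05×10^-6 A.

1.05×10^-6 A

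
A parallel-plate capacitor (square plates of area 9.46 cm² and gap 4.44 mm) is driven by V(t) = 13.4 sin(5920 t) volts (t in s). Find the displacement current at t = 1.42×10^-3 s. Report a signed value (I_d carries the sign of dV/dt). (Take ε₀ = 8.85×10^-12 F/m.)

dE/dt = (V₀ω/d)·cos(ωt) with ωt = 8.4064 rad: (13.4)(5920)(-0.5247)/(4.44×10^-3) = -9.375×10^6 V/(m·s).
I_d = ε₀ A dE/dt = (8.85×10^-12)(9.46×10^-4)(-9.375×10^6) = -7.85×10^-8 A.

-7.85×10^-8 A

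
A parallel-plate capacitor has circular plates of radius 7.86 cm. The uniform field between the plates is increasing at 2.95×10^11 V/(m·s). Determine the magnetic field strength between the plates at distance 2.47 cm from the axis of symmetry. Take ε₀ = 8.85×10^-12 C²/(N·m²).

Total displacement current: I_d = ε₀(πR²)(dE/dt) = (8.85×10^-12)(0.01941)(2.95×10^11) = 0.05067 A.
For r < R the Ampère–Maxwell law gives B(2πr) = μ₀ I_d (r²/R²), so B = μ₀ I_d r/(2πR²) = (4π×10^-7)(0.05067)(0.0247)/(2π·0.0786²) = 4.05×10^-8 T.

4.05×10^-8 T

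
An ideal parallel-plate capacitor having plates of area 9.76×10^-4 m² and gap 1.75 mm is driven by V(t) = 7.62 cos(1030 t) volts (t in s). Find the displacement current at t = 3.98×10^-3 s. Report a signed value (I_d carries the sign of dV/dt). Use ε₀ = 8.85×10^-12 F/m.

3.17×10^-8 A

C = ε₀A/d = (8.85×10^-12)(9.76×10^-4)/(1.75×10^-3) = 4.936×10^-12 F. dV/dt = V₀ω·−sin(ωt); at ωt = 4.0994 rad this factor is 0.8179.
I_d = C dV/dt = (4.936×10^-12)(7.62)(1030)(0.8179) = 3.17×10^-8 A.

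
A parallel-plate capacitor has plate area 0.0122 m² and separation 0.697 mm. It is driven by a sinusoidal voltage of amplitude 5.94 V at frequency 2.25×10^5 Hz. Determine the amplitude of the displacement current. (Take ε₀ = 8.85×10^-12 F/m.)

(dE/dt)_max = V₀ω/d = 1.205×10^10 V/(m·s); ω = 2πf = 1.414×10^6 rad/s.
I_d,max = ε₀ A (dE/dt)_max = (8.85×10^-12)(0.0122)(1.205×10^10) = 1.30×10^-3 A.

1.30×10^-3 A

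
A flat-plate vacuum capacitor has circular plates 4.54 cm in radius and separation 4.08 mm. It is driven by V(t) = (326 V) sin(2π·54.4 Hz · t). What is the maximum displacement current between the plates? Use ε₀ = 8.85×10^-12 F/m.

C = ε₀A/d = (8.85×10^-12)(6.475×10^-3)/(4.08×10^-3) = 1.405×10^-11 F; ω = 2πf = 341.8 rad/s.
I_d = C dV/dt, so |I_d|_max = C V₀ ω = (1.405×10^-11)(326)(341.8) = 1.57×10^-6 A.

1.57×10^-6 A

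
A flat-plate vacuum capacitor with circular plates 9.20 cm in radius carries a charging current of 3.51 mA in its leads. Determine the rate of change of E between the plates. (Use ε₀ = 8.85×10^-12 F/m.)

By continuity, I_d in the gap equals the 3.51 mA flowing in the wire.
Since I_d = ε₀ A dE/dt, dE/dt = I_d/(ε₀A) = (3.51×10^-3)/((8.85×10^-12)(0.02659)) = 1.49×10^10 V/(m·s).

1.49×10^10 V/(m·s)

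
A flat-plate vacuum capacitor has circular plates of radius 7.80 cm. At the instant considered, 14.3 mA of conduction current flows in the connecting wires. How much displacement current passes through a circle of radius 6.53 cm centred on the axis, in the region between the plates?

0.0100 A

By continuity the displacement current in the gap matches the conduction current: I_d = 0.0143 A.
The field is uniform, so I_d,enc = I_d (r/R)² = (0.0143)(6.53/7.80)² = 0.0100 A.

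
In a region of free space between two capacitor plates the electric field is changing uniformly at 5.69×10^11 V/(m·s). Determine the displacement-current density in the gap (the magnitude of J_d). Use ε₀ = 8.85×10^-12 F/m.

The displacement-current density is ε₀ ∂E/∂t = (8.85×10^-12)(5.69×10^11) = 5.04 A/m².

5.04 A/m²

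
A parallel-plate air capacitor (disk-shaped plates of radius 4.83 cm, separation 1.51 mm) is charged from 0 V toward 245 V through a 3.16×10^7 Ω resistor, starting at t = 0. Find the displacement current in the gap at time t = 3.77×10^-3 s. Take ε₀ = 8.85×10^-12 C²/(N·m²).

C = ε₀A/d = (8.85×10^-12)(7.329×10^-3)/(1.51×10^-3) = 4.295×10^-11 F and τ = RC = 1.357×10^-3 s. I_d in the gap equals the RC charging current.
I_d(t) = (V₀/R) e^(−t/τ) = 7.753×10^-6 · e^(−2.778) = 4.82×10^-7 A.

4.82×10^-7 A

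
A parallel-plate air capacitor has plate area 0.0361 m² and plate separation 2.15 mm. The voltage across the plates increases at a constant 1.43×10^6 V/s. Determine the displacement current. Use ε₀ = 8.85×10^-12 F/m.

2.12×10^-4 A

C = ε₀A/d = (8.85×10^-12)(0.0361)/(2.15×10^-3) = 1.486×10^-10 F.
I_d = C dV/dt = (1.486×10^-10)(1.43×10^6) = 2.12×10^-4 A.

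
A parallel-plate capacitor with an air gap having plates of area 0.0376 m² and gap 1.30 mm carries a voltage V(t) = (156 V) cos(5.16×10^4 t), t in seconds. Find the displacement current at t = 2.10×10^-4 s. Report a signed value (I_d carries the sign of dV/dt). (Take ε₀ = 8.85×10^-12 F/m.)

dE/dt = (V₀ω/d)·−sin(ωt) with ωt = 10.836 rad: (156)(5.16×10^4)(0.9873)/(1.30×10^-3) = 6.113×10^9 V/(m·s).
I_d = ε₀ A dE/dt = (8.85×10^-12)(0.0376)(6.113×10^9) = 2.03×10^-3 A.

2.03×10^-3 A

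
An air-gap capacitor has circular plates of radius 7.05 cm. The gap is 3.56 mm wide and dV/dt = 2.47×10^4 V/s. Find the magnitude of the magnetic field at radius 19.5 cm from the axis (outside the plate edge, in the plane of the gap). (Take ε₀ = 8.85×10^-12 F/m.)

I_d = C dV/dt with C = ε₀πR²/d = 3.881×10^-11 F, so I_d = (3.881×10^-11)(2.47×10^4) = 9.586×10^-7 A.
For r ≥ R the full I_d is enclosed: B = μ₀ I_d/(2πr) = (4π×10^-7)(9.586×10^-7)/(2π·0.195) = 9.83×10^-13 T.

9.83×10^-13 T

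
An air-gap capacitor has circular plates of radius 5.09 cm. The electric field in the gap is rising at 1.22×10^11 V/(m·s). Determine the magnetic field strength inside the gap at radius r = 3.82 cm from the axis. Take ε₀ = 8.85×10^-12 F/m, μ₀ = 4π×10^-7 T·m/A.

2.59×10^-8 T

I_d = ε₀ dΦ_E/dt = ε₀ πR² (dE/dt) = (8.85×10^-12)(8.139×10^-3)(1.22×10^11) = 8.788×10^-3 A through the full plate area.
∮B·dl = μ₀ I_d,enc with I_d,enc = I_d r²/R² = 4.950×10^-3 A; so B = μ₀ I_d,enc/(2πr) = 2.59×10^-8 T.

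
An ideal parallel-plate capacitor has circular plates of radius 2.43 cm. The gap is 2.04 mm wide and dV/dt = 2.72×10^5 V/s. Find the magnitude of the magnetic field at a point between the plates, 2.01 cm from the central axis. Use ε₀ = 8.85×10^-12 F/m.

1.49×10^-11 T

With E = V/d, dE/dt = 1.333×10^8 V/(m·s) and πR² = 1.855×10^-3 m², giving I_d = ε₀ πR² dE/dt = 2.188×10^-6 A.
∮B·dl = μ₀ I_d,enc with I_d,enc = I_d r²/R² = 1.497×10^-6 A; so B = μ₀ I_d,enc/(2πr) = 1.49×10^-11 T.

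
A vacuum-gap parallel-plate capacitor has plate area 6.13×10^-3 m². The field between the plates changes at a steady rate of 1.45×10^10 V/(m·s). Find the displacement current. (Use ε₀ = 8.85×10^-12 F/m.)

I_d = ε₀ A (dE/dt) = (8.85×10^-12)(6.13×10^-3 m²)(1.45×10^10) = 7.87×10^-4 A.

7.87×10^-4 A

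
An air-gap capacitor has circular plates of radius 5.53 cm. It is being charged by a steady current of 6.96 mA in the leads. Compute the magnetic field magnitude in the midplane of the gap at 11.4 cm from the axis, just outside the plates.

1.22×10^-8 T

By continuity the displacement current in the gap matches the conduction current: I_d = 6.96×10^-3 A.
With r > R the enclosed displacement current is the full I_d; B = μ₀ I_d / (2πr) = 1.22×10^-8 T.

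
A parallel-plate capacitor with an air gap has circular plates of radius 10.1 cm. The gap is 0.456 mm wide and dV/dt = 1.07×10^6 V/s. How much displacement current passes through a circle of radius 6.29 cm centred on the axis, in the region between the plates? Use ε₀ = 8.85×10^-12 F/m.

2.58×10^-4 A

With E = V/d, dE/dt = 2.346×10^9 V/(m·s) and πR² = 0.03205 m², giving I_d = ε₀ πR² dE/dt = 6.654×10^-4 A.
Since J_d is uniform, the enclosed fraction is (r/R)² = 0.3878, giving I_d,enc = 2.58×10^-4 A.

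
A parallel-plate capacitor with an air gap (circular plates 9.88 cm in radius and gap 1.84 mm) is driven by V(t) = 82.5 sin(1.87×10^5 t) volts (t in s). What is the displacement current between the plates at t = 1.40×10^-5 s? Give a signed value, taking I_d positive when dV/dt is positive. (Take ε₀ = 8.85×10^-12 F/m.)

-1.97×10^-3 A

dE/dt = (V₀ω/d)·cos(ωt) with ωt = 2.618 rad: (82.5)(1.87×10^5)(-0.8660)/(1.84×10^-3) = -7.261×10^9 V/(m·s).
I_d = ε₀ A dE/dt = (8.85×10^-12)(0.03067)(-7.261×10^9) = -1.97×10^-3 A.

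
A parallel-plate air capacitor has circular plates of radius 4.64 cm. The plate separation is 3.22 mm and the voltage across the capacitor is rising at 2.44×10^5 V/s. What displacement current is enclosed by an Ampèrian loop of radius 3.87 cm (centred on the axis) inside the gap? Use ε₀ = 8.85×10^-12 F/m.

With E = V/d, dE/dt = 7.578×10^7 V/(m·s) and πR² = 6.764×10^-3 m², giving I_d = ε₀ πR² dE/dt = 4.536×10^-6 A.
The field is uniform, so I_d,enc = I_d (r/R)² = (4.536×10^-6)(3.87/4.64)² = 3.16×10^-6 A.

3.16×10^-6 A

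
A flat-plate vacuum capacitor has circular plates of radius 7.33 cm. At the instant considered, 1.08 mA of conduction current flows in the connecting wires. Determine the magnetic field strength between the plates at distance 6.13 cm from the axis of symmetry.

2.46×10^-9 T

Between the plates the displacement current equals the wire current: I_d = 1.08 mA = 1.08×10^-3 A.
∮B·dl = μ₀ I_d,enc with I_d,enc = I_d r²/R² = 7.553×10^-4 A; so B = μ₀ I_d,enc/(2πr) = 2.46×10^-9 T.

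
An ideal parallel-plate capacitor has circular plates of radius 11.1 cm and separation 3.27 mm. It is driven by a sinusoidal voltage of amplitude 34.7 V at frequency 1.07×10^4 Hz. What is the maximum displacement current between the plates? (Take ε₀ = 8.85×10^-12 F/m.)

2.44×10^-4 A

(dE/dt)_max = V₀ω/d = 7.134×10^8 V/(m·s); ω = 2πf = 6.723×10^4 rad/s.
I_d,max = ε₀ A (dE/dt)_max = (8.85×10^-12)(0.03871)(7.134×10^8) = 2.44×10^-4 A.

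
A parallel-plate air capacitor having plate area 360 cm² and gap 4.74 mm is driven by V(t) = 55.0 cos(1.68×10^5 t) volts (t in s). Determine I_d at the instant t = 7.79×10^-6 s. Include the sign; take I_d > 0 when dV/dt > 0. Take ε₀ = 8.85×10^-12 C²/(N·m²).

dE/dt = (V₀ω/d)·−sin(ωt) with ωt = 1.30872 rad: (55.0)(1.68×10^5)(-0.9659)/(4.74×10^-3) = -1.883×10^9 V/(m·s).
I_d = ε₀ A dE/dt = (8.85×10^-12)(0.0360)(-1.883×10^9) = -6.00×10^-4 A.

-6.00×10^-4 A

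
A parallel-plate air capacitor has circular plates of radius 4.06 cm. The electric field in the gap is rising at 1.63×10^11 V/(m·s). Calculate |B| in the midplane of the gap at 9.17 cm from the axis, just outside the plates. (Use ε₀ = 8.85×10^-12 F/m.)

1.63×10^-8 T

Through the whole plate area (πR² = 5.178×10^-3 m²), I_d = ε₀ πR² dE/dt = 7.470×10^-3 A.
Outside the plates the loop encloses all of I_d, so B·2πr = μ₀ I_d and B = 1.63×10^-8 T.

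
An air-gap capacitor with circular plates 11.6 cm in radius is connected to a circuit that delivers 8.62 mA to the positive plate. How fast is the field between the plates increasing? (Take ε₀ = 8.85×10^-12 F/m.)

By continuity, I_d in the gap equals the 8.62 mA flowing in the wire.
Inverting I_d = ε₀ A dE/dt gives dE/dt = 8.62×10^-3 / (8.85×10^-12 · 0.04227) = 2.30×10^10 V/(m·s).

2.30×10^10 V/(m·s)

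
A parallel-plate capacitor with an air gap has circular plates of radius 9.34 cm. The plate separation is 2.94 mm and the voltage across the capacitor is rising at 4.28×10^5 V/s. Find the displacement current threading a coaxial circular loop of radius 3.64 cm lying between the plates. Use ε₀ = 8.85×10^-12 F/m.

5.36×10^-6 A

I_d = C dV/dt with C = ε₀πR²/d = 8.251×10^-11 F, so I_d = (8.251×10^-11)(4.28×10^5) = 3.531×10^-5 A.
Through an area πr² the displacement current is I_d·(πr²/πR²) = I_d (r/R)² = 5.36×10^-6 A.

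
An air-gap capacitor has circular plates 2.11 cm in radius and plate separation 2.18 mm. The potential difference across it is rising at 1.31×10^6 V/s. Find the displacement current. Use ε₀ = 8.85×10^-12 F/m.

7.44×10^-6 A

C = ε₀A/d = (8.85×10^-12)(1.399×10^-3)/(2.18×10^-3) = 5.679×10^-12 F.
I_d = C dV/dt = (5.679×10^-12)(1.31×10^6) = 7.44×10^-6 A.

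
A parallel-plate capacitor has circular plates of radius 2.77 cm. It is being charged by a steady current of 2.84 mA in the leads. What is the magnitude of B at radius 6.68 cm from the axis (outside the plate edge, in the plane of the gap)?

8.50×10^-9 T

Between the plates the displacement current equals the wire current: I_d = 2.84 mA = 2.84×10^-3 A.
Outside the plates the loop encloses all of I_d, so B·2πr = μ₀ I_d and B = 8.50×10^-9 T.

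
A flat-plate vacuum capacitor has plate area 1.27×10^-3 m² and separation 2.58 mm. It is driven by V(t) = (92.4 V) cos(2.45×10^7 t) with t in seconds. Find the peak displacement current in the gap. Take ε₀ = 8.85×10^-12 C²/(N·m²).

C = ε₀A/d = (8.85×10^-12)(1.27×10^-3)/(2.58×10^-3) = 4.356×10^-12 F; ω = 2.45×10^7 rad/s.
I_d = C dV/dt, so |I_d|_max = C V₀ ω = (4.356×10^-12)(92.4)(2.45×10^7) = 9.86×10^-3 A.

9.86×10^-3 A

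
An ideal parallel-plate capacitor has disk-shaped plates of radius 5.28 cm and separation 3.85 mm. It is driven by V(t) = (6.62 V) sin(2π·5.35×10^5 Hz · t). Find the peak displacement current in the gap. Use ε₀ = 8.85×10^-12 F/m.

4.48×10^-4 A

C = ε₀A/d = (8.85×10^-12)(8.758×10^-3)/(3.85×10^-3) = 2.013×10^-11 F; ω = 2πf = 3.362×10^6 rad/s.
I_d = C dV/dt, so |I_d|_max = C V₀ ω = (2.013×10^-11)(6.62)(3.362×10^6) = 4.48×10^-4 A.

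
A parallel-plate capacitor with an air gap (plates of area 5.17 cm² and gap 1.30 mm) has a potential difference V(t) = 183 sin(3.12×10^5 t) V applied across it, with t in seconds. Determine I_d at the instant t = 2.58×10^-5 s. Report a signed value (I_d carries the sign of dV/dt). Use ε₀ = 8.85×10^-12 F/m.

-3.91×10^-5 A

C = ε₀A/d = (8.85×10^-12)(5.17×10^-4)/(1.30×10^-3) = 3.520×10^-12 F. dV/dt = V₀ω·cos(ωt); at ωt = 8.0496 rad this factor is -0.1944.
I_d = C dV/dt = (3.520×10^-12)(183)(3.12×10^5)(-0.1944) = -3.91×10^-5 A.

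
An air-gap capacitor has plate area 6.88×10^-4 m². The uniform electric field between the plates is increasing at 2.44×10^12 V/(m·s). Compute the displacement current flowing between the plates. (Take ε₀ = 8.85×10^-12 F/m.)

0.0149 A

I_d = ε₀ A (dE/dt) = (8.85×10^-12)(6.88×10^-4 m²)(2.44×10^12) = 0.0149 A.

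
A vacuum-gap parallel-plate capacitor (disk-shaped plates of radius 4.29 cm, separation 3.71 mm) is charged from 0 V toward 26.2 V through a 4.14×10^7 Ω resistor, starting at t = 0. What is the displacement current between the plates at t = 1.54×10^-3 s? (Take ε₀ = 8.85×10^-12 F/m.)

C = ε₀A/d = (8.85×10^-12)(5.782×10^-3)/(3.71×10^-3) = 1.379×10^-11 F, so τ = RC = 5.709×10^-4 s.
The conduction current is I(t) = (V₀/R) e^(−t/τ), and the displacement current between the plates equals it.
t/τ = 2.697; I_d = (26.2/4.14×10^7) · e^(−2.697) = (6.329×10^-7)(0.06741) = 4.27×10^-8 A.

4.27×10^-8 A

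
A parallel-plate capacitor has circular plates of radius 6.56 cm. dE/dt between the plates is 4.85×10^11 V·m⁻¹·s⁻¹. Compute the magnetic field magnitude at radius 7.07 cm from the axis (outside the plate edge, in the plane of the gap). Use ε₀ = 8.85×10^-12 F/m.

Through the whole plate area (πR² = 0.01352 m²), I_d = ε₀ πR² dE/dt = 0.05803 A.
For r ≥ R the full I_d is enclosed: B = μ₀ I_d/(2πr) = (4π×10^-7)(0.05803)/(2π·0.0707) = 1.64×10^-7 T.

1.64×10^-7 T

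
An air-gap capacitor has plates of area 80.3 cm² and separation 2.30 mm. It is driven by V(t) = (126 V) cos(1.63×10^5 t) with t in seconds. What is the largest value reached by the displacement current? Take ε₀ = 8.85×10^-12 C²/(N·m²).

The displacement current equals the conduction current C dV/dt, which peaks at C V₀ ω.
With C = ε₀A/d = (8.85×10^-12)(8.03×10^-3)/(2.30×10^-3) = 3.090×10^-11 F and ω = 1.63×10^5 rad/s, I_d,max = (3.090×10^-11)(126)(1.63×10^5) = 6.35×10^-4 A.

6.35×10^-4 A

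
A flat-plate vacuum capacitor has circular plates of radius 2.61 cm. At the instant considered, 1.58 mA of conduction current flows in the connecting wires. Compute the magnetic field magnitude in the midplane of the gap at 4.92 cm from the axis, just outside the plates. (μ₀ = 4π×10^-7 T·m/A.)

Between the plates the displacement current equals the wire current: I_d = 1.58 mA = 1.58×10^-3 A.
With r > R the enclosed displacement current is the full I_d; B = μ₀ I_d / (2πr) = 6.42×10^-9 T.

6.42×10^-9 T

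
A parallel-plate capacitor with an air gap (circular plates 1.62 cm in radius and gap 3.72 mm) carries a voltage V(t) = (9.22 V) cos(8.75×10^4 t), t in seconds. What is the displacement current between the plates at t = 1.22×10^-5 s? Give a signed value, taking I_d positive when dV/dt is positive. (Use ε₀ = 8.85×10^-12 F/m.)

-1.39×10^-6 A

dV/dt = (9.22)(8.75×10^4)·−sin(1.0675) = -7.067×10^5 V/s.
I_d = C dV/dt with C = ε₀A/d = (8.85×10^-12)(8.245×10^-4)/(3.72×10^-3) = 1.962×10^-12 F, so I_d = (1.962×10^-12)(-7.067×10^5) = -1.39×10^-6 A.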